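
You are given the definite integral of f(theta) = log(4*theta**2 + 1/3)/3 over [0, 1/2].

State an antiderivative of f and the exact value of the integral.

Antiderivative: F(theta) = (3*theta*log(4*theta**2 + 1/3) - 6*theta + sqrt(3)*atan(2*sqrt(3)*theta))/9; value = -1/3 + log(4/3)/6 + sqrt(3)*pi/27

Recover f(theta) by differentiating a candidate F(theta); any mismatch rules it out.
F(theta) = (3*theta*log(4*theta**2 + 1/3) - 6*theta + sqrt(3)*atan(2*sqrt(3)*theta))/9 is an antiderivative of f.
Check: d/dtheta[(3*theta*log(4*theta**2 + 1/3) - 6*theta + sqrt(3)*atan(2*sqrt(3)*theta))/9] = log(4*theta**2 + 1/3)/3 = f(theta).
F(1/2) = -1/3 + log(4/3)/6 + sqrt(3)*pi/27; F(0) = 0.
Integral = F(1/2) - F(0) = -1/3 + log(4/3)/6 + sqrt(3)*pi/27.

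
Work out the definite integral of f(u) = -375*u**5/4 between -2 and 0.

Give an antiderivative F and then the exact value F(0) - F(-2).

Whatever form F(u) takes, F'(u) = f(u) is non-negotiable.
F(u) = -125*u**6/8 is an antiderivative of f.
Check: d/du[-125*u**6/8] = -375*u**5/4 = f(u).
F(0) = 0; F(-2) = -1000.
Integral = F(0) - F(-2) = 1000.

Antiderivative: F(u) = -125*u**6/8; value = 1000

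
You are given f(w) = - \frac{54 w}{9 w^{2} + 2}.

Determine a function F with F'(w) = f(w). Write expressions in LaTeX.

An antiderivative is F(w) = - 3 \log{\left(3 w^{2} + \frac{2}{3} \right)}.

The substitution u = 3 w^{2} + \frac{2}{3} works: f is exactly (dF/du)*(du/dw) for that inner function.
Check: d/dw[- 3 \log{\left(3 w^{2} + \frac{2}{3} \right)}] = - \frac{54 w}{9 w^{2} + 2} = f(w).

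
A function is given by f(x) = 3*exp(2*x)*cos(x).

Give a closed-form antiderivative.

A candidate is checked by its d/dx: the result must match f(x).
Check: d/dx[3*exp(2*x)*sin(x)/5 + 6*exp(2*x)*cos(x)/5] = 3*exp(2*x)*cos(x) = f(x).

An antiderivative is F(x) = 3*exp(2*x)*sin(x)/5 + 6*exp(2*x)*cos(x)/5.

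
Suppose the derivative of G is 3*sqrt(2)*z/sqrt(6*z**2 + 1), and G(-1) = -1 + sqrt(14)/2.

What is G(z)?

G(z) = sqrt(3*z**2 + 1/2) - 1

The substitution u = 3*z**2 + 1/2 works: G'(z) is exactly (dG/du)*(du/dz) for that inner function.
A general antiderivative is sqrt(3*z**2 + 1/2) + C.
The condition gives C = -1 + sqrt(14)/2 - (sqrt(14)/2) = -1.
So G(z) = sqrt(3*z**2 + 1/2) - 1.
Check: d/dz[sqrt(3*z**2 + 1/2) - 1] = 3*sqrt(2)*z/sqrt(6*z**2 + 1) = G'(z).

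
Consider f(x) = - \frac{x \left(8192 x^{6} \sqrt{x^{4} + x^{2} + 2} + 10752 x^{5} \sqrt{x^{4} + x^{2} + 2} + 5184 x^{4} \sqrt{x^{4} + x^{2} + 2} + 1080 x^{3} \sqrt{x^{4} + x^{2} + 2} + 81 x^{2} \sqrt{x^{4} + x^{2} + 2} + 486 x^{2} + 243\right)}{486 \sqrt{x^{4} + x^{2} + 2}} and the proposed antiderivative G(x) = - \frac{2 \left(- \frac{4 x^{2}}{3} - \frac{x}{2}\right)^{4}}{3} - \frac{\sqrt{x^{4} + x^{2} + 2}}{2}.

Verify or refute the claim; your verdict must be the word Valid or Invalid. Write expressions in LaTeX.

d/dx[G] = \frac{- 8192 x^{7} \sqrt{x^{4} + x^{2} + 2} - 10752 x^{6} \sqrt{x^{4} + x^{2} + 2} - 5184 x^{5} \sqrt{x^{4} + x^{2} + 2} - 1080 x^{4} \sqrt{x^{4} + x^{2} + 2} - 81 x^{3} \sqrt{x^{4} + x^{2} + 2} - 486 x^{3} - 243 x}{486 \sqrt{x^{4} + x^{2} + 2}}
This equals f(x) exactly, so the claim holds.

Valid. The derivative of G reproduces f.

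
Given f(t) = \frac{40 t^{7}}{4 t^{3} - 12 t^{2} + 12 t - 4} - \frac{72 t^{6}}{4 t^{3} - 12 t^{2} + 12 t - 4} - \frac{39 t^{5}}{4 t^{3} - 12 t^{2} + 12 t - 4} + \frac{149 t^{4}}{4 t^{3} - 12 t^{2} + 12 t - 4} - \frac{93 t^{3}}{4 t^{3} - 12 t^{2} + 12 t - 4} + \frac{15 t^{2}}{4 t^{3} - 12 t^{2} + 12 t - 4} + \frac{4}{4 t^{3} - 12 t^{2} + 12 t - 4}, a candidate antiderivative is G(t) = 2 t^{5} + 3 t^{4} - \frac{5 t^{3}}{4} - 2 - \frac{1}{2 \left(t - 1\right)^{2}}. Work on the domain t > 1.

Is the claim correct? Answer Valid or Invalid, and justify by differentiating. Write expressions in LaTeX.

Valid: G'(t) = f(t).

d/dt[G] = \frac{40 t^{7} - 72 t^{6} - 39 t^{5} + 149 t^{4} - 93 t^{3} + 15 t^{2} + 4}{4 t^{3} - 12 t^{2} + 12 t - 4}
This equals f(t) exactly, so the claim holds.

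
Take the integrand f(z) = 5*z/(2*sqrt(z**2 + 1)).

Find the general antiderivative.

F(z) = 5*sqrt(z**2 + 1)/2 + C

f matches the chain-rule pattern g'(h)*h' with inner function h(z) = z**2 + 1; substituting u = h(z) collapses the integral.
Check: d/dz[5*sqrt(z**2 + 1)/2] = 5*z/(2*sqrt(z**2 + 1)) = f(z).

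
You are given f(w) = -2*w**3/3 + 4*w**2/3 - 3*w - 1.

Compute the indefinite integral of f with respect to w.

Integrate term by term and add the pieces.
Check: d/dw[-w**4/6 + 4*w**3/9 - 3*w**2/2 - w] = -2*w**3/3 + 4*w**2/3 - 3*w - 1 = f(w).

F(w) = -w**4/6 + 4*w**3/9 - 3*w**2/2 - w + C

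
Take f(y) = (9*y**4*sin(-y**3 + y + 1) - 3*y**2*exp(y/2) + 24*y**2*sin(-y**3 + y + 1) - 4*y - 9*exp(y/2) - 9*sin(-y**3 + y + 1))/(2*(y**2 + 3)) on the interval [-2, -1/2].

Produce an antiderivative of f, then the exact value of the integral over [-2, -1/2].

Recover f(y) by differentiating a candidate F(y); any mismatch rules it out.
F(y) = -3*exp(y/2) - log(y**2 + 3) + 3*cos(-y**3 + y + 1)/2 is an antiderivative of f.
Check: d/dy[-3*exp(y/2) - log(y**2 + 3) + 3*cos(-y**3 + y + 1)/2] = (9*y**4*sin(-y**3 + y + 1) - 3*y**2*exp(y/2) + 24*y**2*sin(-y**3 + y + 1) - 4*y - 9*exp(y/2) - 9*sin(-y**3 + y + 1))/(2*y**2 + 6), which equals f(y).
F(-1/2) = -3*exp(-1/4) - log(13/4) + 3*cos(5/8)/2; F(-2) = -log(7) - 3*exp(-1) + 3*cos(7)/2.
Integral = F(-1/2) - F(-2) = -3*exp(-1/4) - log(13/4) - 3*cos(7)/2 + 3*exp(-1) + 3*cos(5/8)/2 + log(7).

Antiderivative: F(y) = -3*exp(y/2) - log(y**2 + 3) + 3*cos(-y**3 + y + 1)/2; value = -3*exp(-1/4) - log(13/4) - 3*cos(7)/2 + 3*exp(-1) + 3*cos(5/8)/2 + log(7)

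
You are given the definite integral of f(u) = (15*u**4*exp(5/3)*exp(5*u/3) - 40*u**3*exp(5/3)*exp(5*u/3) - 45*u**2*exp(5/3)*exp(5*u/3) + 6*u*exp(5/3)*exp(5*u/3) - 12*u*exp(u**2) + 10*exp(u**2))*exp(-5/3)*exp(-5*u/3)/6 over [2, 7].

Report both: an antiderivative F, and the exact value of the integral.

Since d/du undoes antidifferentiation here, F'(u) = f(u) is required of F(u).
F(u) = u**5/2 - 5*u**4/3 - 5*u**3/2 + u**2/2 - exp(u**2 - 5*u/3 - 5/3) is an antiderivative of f.
Check: d/du[u**5/2 - 5*u**4/3 - 5*u**3/2 + u**2/2 - exp(u**2 - 5*u/3 - 5/3)] = (15*u**4*exp(5/3)*exp(5*u/3)*exp(-u**2) - 40*u**3*exp(5/3)*exp(5*u/3)*exp(-u**2) - 45*u**2*exp(5/3)*exp(5*u/3)*exp(-u**2) + 6*u*exp(5/3)*exp(5*u/3)*exp(-u**2) - 12*u + 10)*exp(-5/3)*exp(-5*u/3)*exp(u**2)/6, which equals f(u).
F(7) = 21413/6 - exp(107/3); F(2) = -86/3 - exp(-1).
Integral = F(7) - F(2) = -exp(107/3) + exp(-1) + 7195/2.

Antiderivative: F(u) = u**5/2 - 5*u**4/3 - 5*u**3/2 + u**2/2 - exp(u**2 - 5*u/3 - 5/3); value = -exp(107/3) + exp(-1) + 7195/2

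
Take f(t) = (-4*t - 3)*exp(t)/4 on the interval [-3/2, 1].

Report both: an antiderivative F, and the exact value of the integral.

Antiderivative: F(t) = -t*exp(t) + exp(t)/4; value = -3*exp(1)/4 - 7*exp(-3/2)/4

Recognize the product-rule pattern: f = u'v + uv' with u = 1/4 - t, v = exp(t), so integration by parts undoes it.
F(t) = -t*exp(t) + exp(t)/4 is an antiderivative of f.
Check: d/dt[-t*exp(t) + exp(t)/4] = -t*exp(t) - 3*exp(t)/4, which equals f(t).
F(1) = -3*exp(1)/4; F(-3/2) = 7*exp(-3/2)/4.
Integral = F(1) - F(-3/2) = -3*exp(1)/4 - 7*exp(-3/2)/4.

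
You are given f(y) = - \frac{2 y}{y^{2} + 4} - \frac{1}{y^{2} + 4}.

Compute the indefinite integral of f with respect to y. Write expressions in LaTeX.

The integrand splits into summands that can be handled one at a time.
Check: d/dy[- \frac{2 \log{\left(y^{2} + 4 \right)} + \operatorname{atan}{\left(\frac{y}{2} \right)}}{2}] = \frac{- 2 y - 1}{y^{2} + 4}, which equals f(y).

F(y) = - \frac{2 \log{\left(y^{2} + 4 \right)} + \operatorname{atan}{\left(\frac{y}{2} \right)}}{2} + C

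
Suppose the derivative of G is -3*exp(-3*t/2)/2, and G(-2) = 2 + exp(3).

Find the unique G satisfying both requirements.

Differentiate the proposed G(t) back; it has to land on the given G'(t).
A general antiderivative is exp(-3*t/2) + C.
The condition gives C = 2 + exp(3) - (exp(3)) = 2.
So G(t) = (2*exp(3*t/2) + 1)*exp(-3*t/2).
Check: d/dt[(2*exp(3*t/2) + 1)*exp(-3*t/2)] = -3*exp(-3*t/2)/2 = G'(t).

G(t) = (2*exp(3*t/2) + 1)*exp(-3*t/2)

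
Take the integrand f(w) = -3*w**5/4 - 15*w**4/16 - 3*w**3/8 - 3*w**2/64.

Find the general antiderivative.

F(w) = -w**3*(2*w + 1)**3/64 + C

The substitution u = w**2/2 + w/4 works: f is exactly (dF/du)*(du/dw) for that inner function.
Check: d/dw[-w**3*(2*w + 1)**3/64] = -3*w**5/4 - 15*w**4/16 - 3*w**3/8 - 3*w**2/64 = f(w).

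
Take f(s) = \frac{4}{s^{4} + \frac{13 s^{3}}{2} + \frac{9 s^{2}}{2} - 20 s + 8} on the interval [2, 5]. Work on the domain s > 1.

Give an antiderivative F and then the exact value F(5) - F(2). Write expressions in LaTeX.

Antiderivative: F(s) = \frac{648 s \log{\left(s - 1 \right)} - 800 s \log{\left(s - \frac{1}{2} \right)} + 152 s \log{\left(s + 4 \right)} + 2592 \log{\left(s - 1 \right)} - 3200 \log{\left(s - \frac{1}{2} \right)} + 608 \log{\left(s + 4 \right)} - 360}{2025 s + 8100}; value = - \frac{32 \log{\left(\frac{9}{2} \right)}}{81} - \frac{152 \log{\left(6 \right)}}{2025} + \frac{4}{405} + \frac{32 \log{\left(\frac{3}{2} \right)}}{81} + \frac{152 \log{\left(9 \right)}}{2025} + \frac{8 \log{\left(4 \right)}}{25}

Factor the denominator (\left(s - 1\right) \left(s + 4\right)^{2} \left(2 s - 1\right)) and decompose: f = - \frac{64}{81 \left(2 s - 1\right)} + \frac{152}{2025 \left(s + 4\right)} + \frac{8}{45 \left(s + 4\right)^{2}} + \frac{8}{25 \left(s - 1\right)}; each piece integrates to a log, atan, or power term.
F(s) = \frac{648 s \log{\left(s - 1 \right)} - 800 s \log{\left(s - \frac{1}{2} \right)} + 152 s \log{\left(s + 4 \right)} + 2592 \log{\left(s - 1 \right)} - 3200 \log{\left(s - \frac{1}{2} \right)} + 608 \log{\left(s + 4 \right)} - 360}{2025 s + 8100} is an antiderivative of f.
Check: d/ds[\frac{648 s \log{\left(s - 1 \right)} - 800 s \log{\left(s - \frac{1}{2} \right)} + 152 s \log{\left(s + 4 \right)} + 2592 \log{\left(s - 1 \right)} - 3200 \log{\left(s - \frac{1}{2} \right)} + 608 \log{\left(s + 4 \right)} - 360}{2025 s + 8100}] = \frac{8}{2 s^{4} + 13 s^{3} + 9 s^{2} - 40 s + 16}, which equals f(s).
F(5) = - \frac{32 \log{\left(\frac{9}{2} \right)}}{81} - \frac{8}{405} + \frac{152 \log{\left(9 \right)}}{2025} + \frac{8 \log{\left(4 \right)}}{25}; F(2) = - \frac{32 \log{\left(\frac{3}{2} \right)}}{81} - \frac{4}{135} + \frac{152 \log{\left(6 \right)}}{2025}.
Integral = F(5) - F(2) = - \frac{32 \log{\left(\frac{9}{2} \right)}}{81} - \frac{152 \log{\left(6 \right)}}{2025} + \frac{4}{405} + \frac{32 \log{\left(\frac{3}{2} \right)}}{81} + \frac{152 \log{\left(9 \right)}}{2025} + \frac{8 \log{\left(4 \right)}}{25}.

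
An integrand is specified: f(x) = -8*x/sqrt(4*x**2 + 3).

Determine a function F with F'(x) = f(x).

f matches the chain-rule pattern g'(h)*h' with inner function h(x) = 4*x**2 + 3; substituting u = h(x) collapses the integral.
Check: d/dx[-2*sqrt(4*x**2 + 3)] = -8*x/sqrt(4*x**2 + 3) = f(x).

An antiderivative is F(x) = -2*sqrt(4*x**2 + 3).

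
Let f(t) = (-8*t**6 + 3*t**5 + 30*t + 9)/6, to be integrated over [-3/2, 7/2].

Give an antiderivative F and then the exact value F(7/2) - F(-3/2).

An antiderivative F(t) passes only if d/dt[F] lands on f(t) exactly.
F(t) = -4*t**7/21 + t**6/12 + 5*t**2/2 + 3*t/2 is an antiderivative of f.
Check: d/dt[-4*t**7/21 + t**6/12 + 5*t**2/2 + 3*t/2] = -4*t**6/3 + t**5/2 + 5*t + 3/2, which equals f(t).
F(7/2) = -795991/768; F(-3/2) = 13581/1792.
Integral = F(7/2) - F(-3/2) = -701585/672.

Antiderivative: F(t) = -4*t**7/21 + t**6/12 + 5*t**2/2 + 3*t/2; value = -701585/672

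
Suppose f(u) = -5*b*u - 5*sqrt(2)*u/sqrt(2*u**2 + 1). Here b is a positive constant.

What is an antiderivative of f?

An antiderivative is F(u) = -5*b*u**2/2 - 5*sqrt(4*u**2 + 2)/2.

Integrate term by term and add the pieces.
Check: d/du[-5*b*u**2/2 - 5*sqrt(4*u**2 + 2)/2] = (-5*b*u*sqrt(2*u**2 + 1) - 5*sqrt(2)*u)/sqrt(2*u**2 + 1), which equals f(u).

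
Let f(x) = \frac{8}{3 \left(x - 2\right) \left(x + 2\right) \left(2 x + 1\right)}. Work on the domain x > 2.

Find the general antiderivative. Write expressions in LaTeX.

F(x) = \frac{2 \log{\left(x - 2 \right)}}{15} - \frac{16 \log{\left(x + \frac{1}{2} \right)}}{45} + \frac{2 \log{\left(x + 2 \right)}}{9} + C

The denominator factors as 3 \left(x - 2\right) \left(x + 2\right) \left(2 x + 1\right); partial fractions split f into directly integrable pieces: - \frac{32}{45 \left(2 x + 1\right)} + \frac{2}{9 \left(x + 2\right)} + \frac{2}{15 \left(x - 2\right)}.
Check: d/dx[\frac{2 \log{\left(x - 2 \right)}}{15} - \frac{16 \log{\left(x + \frac{1}{2} \right)}}{45} + \frac{2 \log{\left(x + 2 \right)}}{9}] = \frac{8}{6 x^{3} + 3 x^{2} - 24 x - 12}, which equals f(x).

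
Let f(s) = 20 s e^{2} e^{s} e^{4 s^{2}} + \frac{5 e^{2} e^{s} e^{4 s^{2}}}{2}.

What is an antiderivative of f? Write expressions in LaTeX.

The substitution u = 4 s^{2} + s + 2 works: f is exactly (dF/du)*(du/ds) for that inner function.
Check: d/ds[\frac{5 e^{2} e^{s} e^{4 s^{2}}}{2}] = 20 s e^{2} e^{s} e^{4 s^{2}} + \frac{5 e^{2} e^{s} e^{4 s^{2}}}{2} = f(s).

An antiderivative is F(s) = \frac{5 e^{2} e^{s} e^{4 s^{2}}}{2}.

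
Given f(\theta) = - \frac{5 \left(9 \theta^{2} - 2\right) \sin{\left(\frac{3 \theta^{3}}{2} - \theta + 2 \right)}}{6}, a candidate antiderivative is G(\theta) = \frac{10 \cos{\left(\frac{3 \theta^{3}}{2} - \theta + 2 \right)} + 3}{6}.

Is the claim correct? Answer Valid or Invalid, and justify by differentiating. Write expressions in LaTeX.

Valid - the claim checks out under differentiation.

d/d\theta[G] = - \frac{15 \theta^{2} \sin{\left(\frac{3 \theta^{3}}{2} - \theta + 2 \right)}}{2} + \frac{5 \sin{\left(\frac{3 \theta^{3}}{2} - \theta + 2 \right)}}{3}
This equals f(\theta) exactly, so the claim holds.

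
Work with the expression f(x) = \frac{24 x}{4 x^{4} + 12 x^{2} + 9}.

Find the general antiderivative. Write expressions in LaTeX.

The substitution u = x^{2} + \frac{3}{2} works: f is exactly (dF/du)*(du/dx) for that inner function.
Check: d/dx[- \frac{3}{x^{2} + \frac{3}{2}}] = \frac{24 x}{4 x^{4} + 12 x^{2} + 9} = f(x).

F(x) = - \frac{3}{x^{2} + \frac{3}{2}} + C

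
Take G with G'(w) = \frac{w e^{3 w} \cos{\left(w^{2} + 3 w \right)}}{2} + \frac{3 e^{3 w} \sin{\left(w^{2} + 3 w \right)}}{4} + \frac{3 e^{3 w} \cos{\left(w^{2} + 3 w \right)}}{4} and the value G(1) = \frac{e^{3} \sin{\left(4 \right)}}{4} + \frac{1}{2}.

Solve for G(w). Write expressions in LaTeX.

G(w) = \frac{e^{3 w} \sin{\left(w^{2} + 3 w \right)}}{4} + \frac{1}{2}

Recognize the product-rule pattern: G'(w) = u'v + uv' with u = \frac{e^{3 w}}{4}, v = \sin{\left(w^{2} + 3 w \right)}, so integration by parts undoes it.
A general antiderivative is \frac{e^{3 w} \sin{\left(w^{2} + 3 w \right)}}{4} + C.
The condition gives C = \frac{e^{3} \sin{\left(4 \right)}}{4} + \frac{1}{2} - (\frac{e^{3} \sin{\left(4 \right)}}{4}) = \frac{1}{2}.
So G(w) = \frac{e^{3 w} \sin{\left(w^{2} + 3 w \right)}}{4} + \frac{1}{2}.
Check: d/dw[\frac{e^{3 w} \sin{\left(w^{2} + 3 w \right)}}{4} + \frac{1}{2}] = \frac{w e^{3 w} \cos{\left(w^{2} + 3 w \right)}}{2} + \frac{3 e^{3 w} \sin{\left(w^{2} + 3 w \right)}}{4} + \frac{3 e^{3 w} \cos{\left(w^{2} + 3 w \right)}}{4} = G'(w).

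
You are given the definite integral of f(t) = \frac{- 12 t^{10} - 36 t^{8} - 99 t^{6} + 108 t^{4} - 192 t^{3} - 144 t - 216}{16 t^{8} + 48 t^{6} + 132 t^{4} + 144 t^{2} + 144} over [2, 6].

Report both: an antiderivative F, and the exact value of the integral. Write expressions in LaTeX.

A first test for any F(t): its t-derivative must equal f(t) identically.
F(t) = \frac{- t^{3} \left(2 t^{4} + 3 t^{2} + 6\right) - 36 t + 24}{4 \left(2 t^{4} + 3 t^{2} + 6\right)} is an antiderivative of f.
Check: d/dt[\frac{- t^{3} \left(2 t^{4} + 3 t^{2} + 6\right) - 36 t + 24}{4 \left(2 t^{4} + 3 t^{2} + 6\right)}] = \frac{- 12 t^{10} - 36 t^{8} - 99 t^{6} + 108 t^{4} - 192 t^{3} - 144 t - 216}{16 t^{8} + 48 t^{6} + 132 t^{4} + 144 t^{2} + 144} = f(t).
F(6) = - \frac{24362}{451}; F(2) = - \frac{56}{25}.
Integral = F(6) - F(2) = - \frac{583794}{11275}.

Antiderivative: F(t) = \frac{- t^{3} \left(2 t^{4} + 3 t^{2} + 6\right) - 36 t + 24}{4 \left(2 t^{4} + 3 t^{2} + 6\right)}; value = - \frac{583794}{11275}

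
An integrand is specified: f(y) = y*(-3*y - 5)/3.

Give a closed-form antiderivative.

An antiderivative is F(y) = -y**3/3 - 5*y**2/6.

Differentiate the proposed F(y) back; it has to land on f(y) exactly.
Check: d/dy[-y**3/3 - 5*y**2/6] = -y**2 - 5*y/3, which equals f(y).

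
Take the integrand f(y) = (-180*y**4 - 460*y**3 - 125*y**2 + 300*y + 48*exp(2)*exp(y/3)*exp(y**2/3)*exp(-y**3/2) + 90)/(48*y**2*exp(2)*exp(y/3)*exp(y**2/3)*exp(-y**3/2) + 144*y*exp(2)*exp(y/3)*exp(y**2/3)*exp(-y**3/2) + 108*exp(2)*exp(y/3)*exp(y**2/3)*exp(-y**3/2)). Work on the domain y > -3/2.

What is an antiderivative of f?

An antiderivative is F(y) = -5*exp(-2)*exp(-y/3)*exp(-y**2/3)*exp(y**3/2)/2 - 2/(2*y + 3).

For F(y) to be correct the identity F'(y) - f(y) = 0 must hold.
Check: d/dy[-5*exp(-2)*exp(-y/3)*exp(-y**2/3)*exp(y**3/2)/2 - 2/(2*y + 3)] = (-180*y**4*exp(y**3/2) - 460*y**3*exp(y**3/2) - 125*y**2*exp(y**3/2) + 300*y*exp(y**3/2) + 48*exp(2)*exp(y/3)*exp(y**2/3) + 90*exp(y**3/2))/(48*y**2*exp(2)*exp(y/3)*exp(y**2/3) + 144*y*exp(2)*exp(y/3)*exp(y**2/3) + 108*exp(2)*exp(y/3)*exp(y**2/3)), which equals f(y).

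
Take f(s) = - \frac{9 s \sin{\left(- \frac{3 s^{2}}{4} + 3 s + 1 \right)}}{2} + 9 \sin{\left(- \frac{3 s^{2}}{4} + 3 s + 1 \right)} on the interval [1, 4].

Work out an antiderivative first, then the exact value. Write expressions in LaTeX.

Antiderivative: F(s) = - 3 \cos{\left(- \frac{3 s^{2}}{4} + 3 s + 1 \right)}; value = 3 \cos{\left(\frac{13}{4} \right)} - 3 \cos{\left(1 \right)}

f matches the chain-rule pattern g'(h)*h' with inner function h(s) = - \frac{3 s^{2}}{4} + 3 s + 1; substituting u = h(s) collapses the integral.
F(s) = - 3 \cos{\left(- \frac{3 s^{2}}{4} + 3 s + 1 \right)} is an antiderivative of f.
Check: d/ds[- 3 \cos{\left(- \frac{3 s^{2}}{4} + 3 s + 1 \right)}] = - \frac{9 s \sin{\left(- \frac{3 s^{2}}{4} + 3 s + 1 \right)}}{2} + 9 \sin{\left(- \frac{3 s^{2}}{4} + 3 s + 1 \right)} = f(s).
F(4) = - 3 \cos{\left(1 \right)}; F(1) = - 3 \cos{\left(\frac{13}{4} \right)}.
Integral = F(4) - F(1) = 3 \cos{\left(\frac{13}{4} \right)} - 3 \cos{\left(1 \right)}.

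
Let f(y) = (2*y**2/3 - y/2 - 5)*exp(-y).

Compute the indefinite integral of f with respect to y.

F(y) = -2*y**2*exp(-y)/3 - 5*y*exp(-y)/6 + 25*exp(-y)/6 + C

f has the shape u'v + uv' for u = -2*y**2/3 - 5*y/6 + 25/6 and v = exp(-y) — it is the derivative of the product u*v.
Check: d/dy[-2*y**2*exp(-y)/3 - 5*y*exp(-y)/6 + 25*exp(-y)/6] = (4*y**2 - 3*y - 30)*exp(-y)/6, which equals f(y).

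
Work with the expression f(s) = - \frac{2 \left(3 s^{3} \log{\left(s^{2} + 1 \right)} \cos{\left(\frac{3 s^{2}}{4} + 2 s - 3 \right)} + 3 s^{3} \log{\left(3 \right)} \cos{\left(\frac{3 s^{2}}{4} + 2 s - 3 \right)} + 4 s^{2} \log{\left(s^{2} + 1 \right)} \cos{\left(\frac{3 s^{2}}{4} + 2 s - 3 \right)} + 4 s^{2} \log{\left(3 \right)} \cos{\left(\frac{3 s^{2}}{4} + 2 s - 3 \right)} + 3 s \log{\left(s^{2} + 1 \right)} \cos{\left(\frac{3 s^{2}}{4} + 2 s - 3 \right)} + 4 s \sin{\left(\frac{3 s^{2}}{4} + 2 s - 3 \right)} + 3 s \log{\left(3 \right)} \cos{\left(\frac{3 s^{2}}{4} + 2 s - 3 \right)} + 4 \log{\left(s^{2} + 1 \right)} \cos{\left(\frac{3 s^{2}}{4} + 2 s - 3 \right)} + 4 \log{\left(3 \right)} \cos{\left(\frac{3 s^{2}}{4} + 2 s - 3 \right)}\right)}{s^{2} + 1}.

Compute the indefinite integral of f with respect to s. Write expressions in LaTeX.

F(s) = - 4 \log{\left(3 s^{2} + 3 \right)} \sin{\left(\frac{3 s^{2}}{4} + 2 s - 3 \right)} + C

f has the shape u'v + uv' for u = - 4 \log{\left(3 s^{2} + 3 \right)} and v = \sin{\left(\frac{3 s^{2}}{4} + 2 s - 3 \right)} — it is the derivative of the product u*v.
Check: d/ds[- 4 \log{\left(3 s^{2} + 3 \right)} \sin{\left(\frac{3 s^{2}}{4} + 2 s - 3 \right)}] = \frac{- 6 s^{3} \log{\left(s^{2} + 1 \right)} \cos{\left(\frac{3 s^{2}}{4} + 2 s - 3 \right)} - 6 s^{3} \log{\left(3 \right)} \cos{\left(\frac{3 s^{2}}{4} + 2 s - 3 \right)} - 8 s^{2} \log{\left(s^{2} + 1 \right)} \cos{\left(\frac{3 s^{2}}{4} + 2 s - 3 \right)} - 8 s^{2} \log{\left(3 \right)} \cos{\left(\frac{3 s^{2}}{4} + 2 s - 3 \right)} - 6 s \log{\left(s^{2} + 1 \right)} \cos{\left(\frac{3 s^{2}}{4} + 2 s - 3 \right)} - 8 s \sin{\left(\frac{3 s^{2}}{4} + 2 s - 3 \right)} - 6 s \log{\left(3 \right)} \cos{\left(\frac{3 s^{2}}{4} + 2 s - 3 \right)} - 8 \log{\left(s^{2} + 1 \right)} \cos{\left(\frac{3 s^{2}}{4} + 2 s - 3 \right)} - 8 \log{\left(3 \right)} \cos{\left(\frac{3 s^{2}}{4} + 2 s - 3 \right)}}{s^{2} + 1}, which equals f(s).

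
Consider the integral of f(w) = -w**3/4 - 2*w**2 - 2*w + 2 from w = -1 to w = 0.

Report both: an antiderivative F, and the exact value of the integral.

Antiderivative: F(w) = -w*(3*w**3 + 32*w**2 + 48*w - 96)/48; value = 115/48

Integrate term by term and add the pieces.
F(w) = -w*(3*w**3 + 32*w**2 + 48*w - 96)/48 is an antiderivative of f.
Check: d/dw[-w*(3*w**3 + 32*w**2 + 48*w - 96)/48] = -w**3/4 - 2*w**2 - 2*w + 2 = f(w).
F(0) = 0; F(-1) = -115/48.
Integral = F(0) - F(-1) = 115/48.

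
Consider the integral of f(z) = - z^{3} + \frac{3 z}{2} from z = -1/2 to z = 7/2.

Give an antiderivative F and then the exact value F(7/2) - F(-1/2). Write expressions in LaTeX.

The integrand splits into summands that can be handled one at a time.
F(z) = \frac{z^{2} \left(3 - z^{2}\right)}{4} is an antiderivative of f.
Check: d/dz[\frac{z^{2} \left(3 - z^{2}\right)}{4}] = - z^{3} + \frac{3 z}{2} = f(z).
F(7/2) = - \frac{1813}{64}; F(-1/2) = \frac{11}{64}.
Integral = F(7/2) - F(-1/2) = - \frac{57}{2}.

Antiderivative: F(z) = \frac{z^{2} \left(3 - z^{2}\right)}{4}; value = - \frac{57}{2}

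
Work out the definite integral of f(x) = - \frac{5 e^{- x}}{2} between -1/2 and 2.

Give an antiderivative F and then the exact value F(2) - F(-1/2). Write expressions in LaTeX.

Recover f(x) by differentiating a candidate F(x); any mismatch rules it out.
F(x) = \frac{5 e^{- x}}{2} is an antiderivative of f.
Check: d/dx[\frac{5 e^{- x}}{2}] = - \frac{5 e^{- x}}{2} = f(x).
F(2) = \frac{5}{2 e^{2}}; F(-1/2) = \frac{5 e^{\frac{1}{2}}}{2}.
Integral = F(2) - F(-1/2) = - \frac{5 e^{\frac{1}{2}}}{2} + \frac{5}{2 e^{2}}.

Antiderivative: F(x) = \frac{5 e^{- x}}{2}; value = - \frac{5 e^{\frac{1}{2}}}{2} + \frac{5}{2 e^{2}}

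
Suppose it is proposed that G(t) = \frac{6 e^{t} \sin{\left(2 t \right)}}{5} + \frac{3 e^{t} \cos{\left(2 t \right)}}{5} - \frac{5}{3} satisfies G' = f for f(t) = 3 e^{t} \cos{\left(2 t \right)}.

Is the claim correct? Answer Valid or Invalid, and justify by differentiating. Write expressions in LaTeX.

Valid - differentiating G returns exactly f.

d/dt[G] = 3 e^{t} \cos{\left(2 t \right)}
This equals f(t) exactly, so the claim holds.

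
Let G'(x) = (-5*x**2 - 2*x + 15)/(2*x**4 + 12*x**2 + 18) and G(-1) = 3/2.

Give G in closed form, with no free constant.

G'(x) has the shape u'v + uv' for u = 1/(x**2 + 3) and v = 5*x/2 + 1/2 — it is the derivative of the product u*v.
A general antiderivative is (5*x/2 + 1/2)/(x**2 + 3) + C.
The condition gives C = 3/2 - (-1/2) = 2.
So G(x) = (5*x/2 + 1/2)/(x**2 + 3) + 2.
Check: d/dx[(5*x/2 + 1/2)/(x**2 + 3) + 2] = (-5*x**2 - 2*x + 15)/(2*x**4 + 12*x**2 + 18) = G'(x).

G(x) = (5*x/2 + 1/2)/(x**2 + 3) + 2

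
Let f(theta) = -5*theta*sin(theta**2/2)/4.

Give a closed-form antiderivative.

f matches the chain-rule pattern g'(h)*h' with inner function h(theta) = theta**2/2; substituting u = h(theta) collapses the integral.
Check: d/dtheta[5*cos(theta**2/2)/4] = -5*theta*sin(theta**2/2)/4 = f(theta).

An antiderivative is F(theta) = 5*cos(theta**2/2)/4.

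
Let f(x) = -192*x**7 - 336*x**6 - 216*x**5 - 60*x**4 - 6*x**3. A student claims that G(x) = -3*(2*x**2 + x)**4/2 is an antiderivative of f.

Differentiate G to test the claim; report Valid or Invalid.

Valid. The derivative of G reproduces f.

d/dx[G] = -192*x**7 - 336*x**6 - 216*x**5 - 60*x**4 - 6*x**3
This equals f(x) exactly, so the claim holds.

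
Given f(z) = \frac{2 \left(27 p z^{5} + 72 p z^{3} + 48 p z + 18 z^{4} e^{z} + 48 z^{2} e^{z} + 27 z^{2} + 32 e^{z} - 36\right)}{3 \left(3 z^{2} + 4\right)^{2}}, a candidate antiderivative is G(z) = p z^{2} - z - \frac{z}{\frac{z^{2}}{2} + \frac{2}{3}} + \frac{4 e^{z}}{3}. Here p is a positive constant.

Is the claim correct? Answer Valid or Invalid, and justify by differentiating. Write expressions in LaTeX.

Invalid: d/dz[G] - f = -1, which is not 0.

d/dz[G] = \frac{54 p z^{5} + 144 p z^{3} + 96 p z + 36 z^{4} e^{z} - 27 z^{4} + 96 z^{2} e^{z} - 18 z^{2} + 64 e^{z} - 120}{27 z^{4} + 72 z^{2} + 48}
d/dz[G] - f(z) = -1 != 0.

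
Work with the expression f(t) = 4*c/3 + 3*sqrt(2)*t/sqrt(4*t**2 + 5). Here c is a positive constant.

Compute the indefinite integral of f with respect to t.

A first test for any F(t): its t-derivative must equal f(t) identically.
Check: d/dt[(16*c*t + 9*sqrt(2)*sqrt(4*t**2 + 5))/12] = (4*c*sqrt(4*t**2 + 5) + 9*sqrt(2)*t)/(3*sqrt(4*t**2 + 5)), which equals f(t).

F(t) = (16*c*t + 9*sqrt(2)*sqrt(4*t**2 + 5))/12 + C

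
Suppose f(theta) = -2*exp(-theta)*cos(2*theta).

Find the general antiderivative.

Recover f(theta) by differentiating a candidate F(theta); any mismatch rules it out.
Check: d/dtheta[2*(-2*sin(2*theta) + cos(2*theta))*exp(-theta)/5] = -2*exp(-theta)*cos(2*theta) = f(theta).

F(theta) = 2*(-2*sin(2*theta) + cos(2*theta))*exp(-theta)/5 + C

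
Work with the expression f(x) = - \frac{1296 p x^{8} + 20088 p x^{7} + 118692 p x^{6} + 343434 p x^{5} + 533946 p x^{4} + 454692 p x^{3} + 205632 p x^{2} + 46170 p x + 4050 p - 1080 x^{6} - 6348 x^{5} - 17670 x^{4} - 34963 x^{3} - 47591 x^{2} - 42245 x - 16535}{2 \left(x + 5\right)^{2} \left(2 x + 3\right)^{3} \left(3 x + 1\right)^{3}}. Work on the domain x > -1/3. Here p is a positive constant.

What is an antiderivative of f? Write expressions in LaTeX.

A candidate is checked by its d/dx: the result must match f(x).
Check: d/dx[\frac{- 6 p x \left(x + 5\right) \left(2 x + 3\right)^{2} \left(3 x + 1\right)^{2} - 4 \left(x + 5\right) \left(2 x + 3\right)^{2} - 2 \left(x + 5\right) \left(3 x + 1\right)^{2} - 5 \left(2 x + 3\right)^{2} \left(3 x + 1\right)^{2}}{2 \left(x + 5\right) \left(2 x + 3\right)^{2} \left(3 x + 1\right)^{2}}] = \frac{- 1296 p x^{8} - 20088 p x^{7} - 118692 p x^{6} - 343434 p x^{5} - 533946 p x^{4} - 454692 p x^{3} - 205632 p x^{2} - 46170 p x - 4050 p + 1080 x^{6} + 6348 x^{5} + 17670 x^{4} + 34963 x^{3} + 47591 x^{2} + 42245 x + 16535}{432 x^{8} + 6696 x^{7} + 39564 x^{6} + 114478 x^{5} + 177982 x^{4} + 151564 x^{3} + 68544 x^{2} + 15390 x + 1350}, which equals f(x).

An antiderivative is F(x) = \frac{- 6 p x \left(x + 5\right) \left(2 x + 3\right)^{2} \left(3 x + 1\right)^{2} - 4 \left(x + 5\right) \left(2 x + 3\right)^{2} - 2 \left(x + 5\right) \left(3 x + 1\right)^{2} - 5 \left(2 x + 3\right)^{2} \left(3 x + 1\right)^{2}}{2 \left(x + 5\right) \left(2 x + 3\right)^{2} \left(3 x + 1\right)^{2}}.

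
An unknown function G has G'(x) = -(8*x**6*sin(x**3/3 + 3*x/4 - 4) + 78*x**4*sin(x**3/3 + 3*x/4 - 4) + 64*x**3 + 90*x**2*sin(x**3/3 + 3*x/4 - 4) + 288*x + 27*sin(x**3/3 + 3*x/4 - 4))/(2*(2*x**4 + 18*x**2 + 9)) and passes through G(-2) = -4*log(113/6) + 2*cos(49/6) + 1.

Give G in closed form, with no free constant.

Differentiate the proposed G(x) back; it has to land on the given G'(x).
A general antiderivative is -4*log(x**4/3 + 3*x**2 + 3/2) + 2*cos(x**3/3 + 3*x/4 - 4) + C.
The condition gives C = -4*log(113/6) + 2*cos(49/6) + 1 - (-4*log(113/6) + 2*cos(49/6)) = 1.
So G(x) = -4*log(x**4/3 + 3*x**2 + 3/2) + 2*cos(x**3/3 + 3*x/4 - 4) + 1.
Check: d/dx[-4*log(x**4/3 + 3*x**2 + 3/2) + 2*cos(x**3/3 + 3*x/4 - 4) + 1] = (-8*x**6*sin(x**3/3 + 3*x/4 - 4) - 78*x**4*sin(x**3/3 + 3*x/4 - 4) - 64*x**3 - 90*x**2*sin(x**3/3 + 3*x/4 - 4) - 288*x - 27*sin(x**3/3 + 3*x/4 - 4))/(4*x**4 + 36*x**2 + 18), which equals G'(x).

G(x) = -4*log(x**4/3 + 3*x**2 + 3/2) + 2*cos(x**3/3 + 3*x/4 - 4) + 1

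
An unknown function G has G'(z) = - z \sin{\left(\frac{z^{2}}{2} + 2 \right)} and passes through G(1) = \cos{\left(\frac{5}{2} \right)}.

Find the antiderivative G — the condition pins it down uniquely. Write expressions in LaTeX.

The substitution u = \frac{z^{2}}{2} + 2 works: G'(z) is exactly (dG/du)*(du/dz) for that inner function.
A general antiderivative is \cos{\left(\frac{z^{2}}{2} + 2 \right)} + C.
The condition gives C = \cos{\left(\frac{5}{2} \right)} - (\cos{\left(\frac{5}{2} \right)}) = 0.
So G(z) = \cos{\left(\frac{z^{2}}{2} + 2 \right)}.
Check: d/dz[\cos{\left(\frac{z^{2}}{2} + 2 \right)}] = - z \sin{\left(\frac{z^{2}}{2} + 2 \right)} = G'(z).

G(z) = \cos{\left(\frac{z^{2}}{2} + 2 \right)}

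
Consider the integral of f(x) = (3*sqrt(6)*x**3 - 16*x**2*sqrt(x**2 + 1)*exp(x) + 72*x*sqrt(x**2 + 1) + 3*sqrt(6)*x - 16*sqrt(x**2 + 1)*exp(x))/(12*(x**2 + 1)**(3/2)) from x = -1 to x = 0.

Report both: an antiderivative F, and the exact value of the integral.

For F(x) to be correct the identity F'(x) - f(x) = 0 must hold.
F(x) = -(-3*sqrt(6)*sqrt(x**2 + 1) + 16*exp(x) - 36*log(2*x**2 + 2))/12 is an antiderivative of f.
Check: d/dx[-(-3*sqrt(6)*sqrt(x**2 + 1) + 16*exp(x) - 36*log(2*x**2 + 2))/12] = (3*sqrt(6)*x**3 - 16*x**2*sqrt(x**2 + 1)*exp(x) + 72*x*sqrt(x**2 + 1) + 3*sqrt(6)*x - 16*sqrt(x**2 + 1)*exp(x))/(12*x**2*sqrt(x**2 + 1) + 12*sqrt(x**2 + 1)), which equals f(x).
F(0) = -4/3 + sqrt(6)/4 + 3*log(2); F(-1) = -4*exp(-1)/3 + sqrt(3)/2 + 3*log(4).
Integral = F(0) - F(-1) = -3*log(4) - 4/3 - sqrt(3)/2 + 4*exp(-1)/3 + sqrt(6)/4 + 3*log(2).

Antiderivative: F(x) = -(-3*sqrt(6)*sqrt(x**2 + 1) + 16*exp(x) - 36*log(2*x**2 + 2))/12; value = -3*log(4) - 4/3 - sqrt(3)/2 + 4*exp(-1)/3 + sqrt(6)/4 + 3*log(2)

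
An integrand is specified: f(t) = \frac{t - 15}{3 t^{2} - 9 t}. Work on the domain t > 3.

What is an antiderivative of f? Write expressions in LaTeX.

An antiderivative is F(t) = \frac{5 \log{\left(t \right)} - 4 \log{\left(t - 3 \right)}}{3}.

Factor the denominator (3 t \left(t - 3\right)) and decompose: f = - \frac{4}{3 \left(t - 3\right)} + \frac{5}{3 t}; each piece integrates to a log, atan, or power term.
Check: d/dt[\frac{5 \log{\left(t \right)} - 4 \log{\left(t - 3 \right)}}{3}] = \frac{t - 15}{3 t^{2} - 9 t} = f(t).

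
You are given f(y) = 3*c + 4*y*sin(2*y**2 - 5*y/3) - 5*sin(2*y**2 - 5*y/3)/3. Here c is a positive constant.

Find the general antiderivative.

F(y) = 3*c*y - cos(2*y**2 - 5*y/3) + C

Integrate term by term and add the pieces.
Check: d/dy[3*c*y - cos(2*y**2 - 5*y/3)] = 3*c + 4*y*sin(2*y**2 - 5*y/3) - 5*sin(2*y**2 - 5*y/3)/3 = f(y).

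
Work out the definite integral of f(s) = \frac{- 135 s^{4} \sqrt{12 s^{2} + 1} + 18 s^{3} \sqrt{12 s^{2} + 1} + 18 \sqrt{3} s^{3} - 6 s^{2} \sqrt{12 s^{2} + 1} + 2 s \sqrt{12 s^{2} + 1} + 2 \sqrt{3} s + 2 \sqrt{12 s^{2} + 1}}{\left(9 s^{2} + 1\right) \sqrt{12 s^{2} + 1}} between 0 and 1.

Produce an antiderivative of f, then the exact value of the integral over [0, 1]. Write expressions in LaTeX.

Antiderivative: F(s) = \frac{- 30 s^{3} + 6 s^{2} + 6 s + \sqrt{3} \sqrt{12 s^{2} + 1} + 2 \operatorname{atan}{\left(3 s \right)} - 6}{6}; value = -3 - \frac{\sqrt{3}}{6} + \frac{\operatorname{atan}{\left(3 \right)}}{3} + \frac{\sqrt{39}}{6}

Since d/ds undoes antidifferentiation here, F'(s) = f(s) is required of F(s).
F(s) = \frac{- 30 s^{3} + 6 s^{2} + 6 s + \sqrt{3} \sqrt{12 s^{2} + 1} + 2 \operatorname{atan}{\left(3 s \right)} - 6}{6} is an antiderivative of f.
Check: d/ds[\frac{- 30 s^{3} + 6 s^{2} + 6 s + \sqrt{3} \sqrt{12 s^{2} + 1} + 2 \operatorname{atan}{\left(3 s \right)} - 6}{6}] = \frac{- 135 s^{4} \sqrt{12 s^{2} + 1} + 18 s^{3} \sqrt{12 s^{2} + 1} + 18 \sqrt{3} s^{3} - 6 s^{2} \sqrt{12 s^{2} + 1} + 2 s \sqrt{12 s^{2} + 1} + 2 \sqrt{3} s + 2 \sqrt{12 s^{2} + 1}}{9 s^{2} \sqrt{12 s^{2} + 1} + \sqrt{12 s^{2} + 1}}, which equals f(s).
F(1) = -4 + \frac{\operatorname{atan}{\left(3 \right)}}{3} + \frac{\sqrt{39}}{6}; F(0) = -1 + \frac{\sqrt{3}}{6}.
Integral = F(1) - F(0) = -3 - \frac{\sqrt{3}}{6} + \frac{\operatorname{atan}{\left(3 \right)}}{3} + \frac{\sqrt{39}}{6}.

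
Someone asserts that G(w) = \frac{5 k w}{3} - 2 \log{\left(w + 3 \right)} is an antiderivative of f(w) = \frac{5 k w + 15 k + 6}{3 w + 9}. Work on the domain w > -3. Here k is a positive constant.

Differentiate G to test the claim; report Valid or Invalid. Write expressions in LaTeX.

d/dw[G] = \frac{5 k w + 15 k - 6}{3 w + 9}
d/dw[G] - f(w) = - \frac{4}{w + 3} != 0.

Invalid: d/dw[G] - f = - \frac{4}{w + 3}, which is not 0.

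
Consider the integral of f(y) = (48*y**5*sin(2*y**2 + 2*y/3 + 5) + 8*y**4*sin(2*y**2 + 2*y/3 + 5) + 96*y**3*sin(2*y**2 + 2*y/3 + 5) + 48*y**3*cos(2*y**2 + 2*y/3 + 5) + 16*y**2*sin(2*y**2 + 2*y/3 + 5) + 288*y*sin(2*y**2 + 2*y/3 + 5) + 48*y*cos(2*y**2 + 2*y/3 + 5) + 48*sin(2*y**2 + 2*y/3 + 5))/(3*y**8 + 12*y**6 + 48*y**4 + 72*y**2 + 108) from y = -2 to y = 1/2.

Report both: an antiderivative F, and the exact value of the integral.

Antiderivative: F(y) = -4*cos(2*y**2 + 2*y/3 + 5)/(y**4 + 2*y**2 + 6); value = -64*cos(35/6)/105 + 2*cos(35/3)/15

f has the shape u'v + uv' for u = -2/(y**4/2 + y**2 + 3) and v = cos(2*y**2 + 2*y/3 + 5) — it is the derivative of the product u*v.
F(y) = -4*cos(2*y**2 + 2*y/3 + 5)/(y**4 + 2*y**2 + 6) is an antiderivative of f.
Check: d/dy[-4*cos(2*y**2 + 2*y/3 + 5)/(y**4 + 2*y**2 + 6)] = (48*y**5*sin(2*y**2 + 2*y/3 + 5) + 8*y**4*sin(2*y**2 + 2*y/3 + 5) + 96*y**3*sin(2*y**2 + 2*y/3 + 5) + 48*y**3*cos(2*y**2 + 2*y/3 + 5) + 16*y**2*sin(2*y**2 + 2*y/3 + 5) + 288*y*sin(2*y**2 + 2*y/3 + 5) + 48*y*cos(2*y**2 + 2*y/3 + 5) + 48*sin(2*y**2 + 2*y/3 + 5))/(3*y**8 + 12*y**6 + 48*y**4 + 72*y**2 + 108) = f(y).
F(1/2) = -64*cos(35/6)/105; F(-2) = -2*cos(35/3)/15.
Integral = F(1/2) - F(-2) = -64*cos(35/6)/105 + 2*cos(35/3)/15.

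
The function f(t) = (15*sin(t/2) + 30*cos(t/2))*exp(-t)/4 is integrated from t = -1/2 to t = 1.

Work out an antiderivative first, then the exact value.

Recognize the product-rule pattern: f = u'v + uv' with u = -15*cos(t/2)/2, v = exp(-t), so integration by parts undoes it.
F(t) = -15*exp(-t)*cos(t/2)/2 is an antiderivative of f.
Check: d/dt[-15*exp(-t)*cos(t/2)/2] = (15*sin(t/2) + 30*cos(t/2))*exp(-t)/4 = f(t).
F(1) = -15*exp(-1)*cos(1/2)/2; F(-1/2) = -15*exp(1/2)*cos(1/4)/2.
Integral = F(1) - F(-1/2) = -15*exp(-1)*cos(1/2)/2 + 15*exp(1/2)*cos(1/4)/2.

Antiderivative: F(t) = -15*exp(-t)*cos(t/2)/2; value = -15*exp(-1)*cos(1/2)/2 + 15*exp(1/2)*cos(1/4)/2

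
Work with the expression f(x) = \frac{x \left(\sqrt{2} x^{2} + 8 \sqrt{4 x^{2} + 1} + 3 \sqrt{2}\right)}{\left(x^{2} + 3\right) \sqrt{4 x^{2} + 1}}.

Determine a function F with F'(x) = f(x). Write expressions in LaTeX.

An antiderivative is F(x) = \frac{\sqrt{2 x^{2} + \frac{1}{2}}}{2} + 4 \log{\left(x^{2} + 3 \right)}.

Check any antiderivative F(x) by computing F'(x) and comparing it with f(x).
Check: d/dx[\frac{\sqrt{2 x^{2} + \frac{1}{2}}}{2} + 4 \log{\left(x^{2} + 3 \right)}] = \frac{\sqrt{2} x^{3} + 8 x \sqrt{4 x^{2} + 1} + 3 \sqrt{2} x}{x^{2} \sqrt{4 x^{2} + 1} + 3 \sqrt{4 x^{2} + 1}}, which equals f(x).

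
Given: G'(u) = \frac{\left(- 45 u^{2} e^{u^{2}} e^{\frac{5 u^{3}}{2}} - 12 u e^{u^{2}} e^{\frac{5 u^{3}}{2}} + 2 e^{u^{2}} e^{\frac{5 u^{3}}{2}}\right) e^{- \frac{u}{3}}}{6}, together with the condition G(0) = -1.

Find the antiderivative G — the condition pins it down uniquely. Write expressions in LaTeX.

G(u) = - e^{\frac{5 u^{3}}{2} + u^{2} - \frac{u}{3}}

G'(u) matches the chain-rule pattern g'(h)*h' with inner function h(u) = \frac{5 u^{3}}{2} + u^{2} - \frac{u}{3}; substituting w = h(u) collapses the integral.
A general antiderivative is - e^{\frac{5 u^{3}}{2} + u^{2} - \frac{u}{3}} + C.
The condition gives C = -1 - (-1) = 0.
So G(u) = - e^{\frac{5 u^{3}}{2} + u^{2} - \frac{u}{3}}.
Check: d/du[- e^{\frac{5 u^{3}}{2} + u^{2} - \frac{u}{3}}] = - \frac{15 u^{2} e^{- \frac{u}{3}} e^{u^{2}} e^{\frac{5 u^{3}}{2}}}{2} - 2 u e^{- \frac{u}{3}} e^{u^{2}} e^{\frac{5 u^{3}}{2}} + \frac{e^{- \frac{u}{3}} e^{u^{2}} e^{\frac{5 u^{3}}{2}}}{3}, which equals G'(u).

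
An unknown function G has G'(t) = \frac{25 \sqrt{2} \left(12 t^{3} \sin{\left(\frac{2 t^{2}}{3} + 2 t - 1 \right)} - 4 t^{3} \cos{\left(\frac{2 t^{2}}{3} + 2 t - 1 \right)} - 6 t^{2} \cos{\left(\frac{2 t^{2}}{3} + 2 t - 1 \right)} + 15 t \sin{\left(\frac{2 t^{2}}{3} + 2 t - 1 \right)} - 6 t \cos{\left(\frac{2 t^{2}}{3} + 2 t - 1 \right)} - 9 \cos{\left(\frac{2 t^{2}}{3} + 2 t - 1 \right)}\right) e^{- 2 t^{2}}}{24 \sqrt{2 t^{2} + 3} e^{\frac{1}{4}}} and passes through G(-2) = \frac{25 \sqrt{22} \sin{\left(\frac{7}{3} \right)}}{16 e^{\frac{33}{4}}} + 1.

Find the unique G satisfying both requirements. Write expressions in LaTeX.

Recover the given G'(t) by differentiating a candidate G(t); any mismatch rules it out.
A general antiderivative is - \frac{25 \sqrt{4 t^{2} + 6} e^{- 2 t^{2} - \frac{1}{4}} \sin{\left(\frac{2 t^{2}}{3} + 2 t - 1 \right)}}{16} + C.
The condition gives C = \frac{25 \sqrt{22} \sin{\left(\frac{7}{3} \right)}}{16 e^{\frac{33}{4}}} + 1 - (\frac{25 \sqrt{22} \sin{\left(\frac{7}{3} \right)}}{16 e^{\frac{33}{4}}}) = 1.
So G(t) = - \frac{\frac{25 \sqrt{2} \sqrt{2 t^{2} + 3} e^{- 2 t^{2}} \sin{\left(\frac{2 t^{2}}{3} + 2 t - 1 \right)}}{e^{\frac{1}{4}}} - 16}{16}.
Check: d/dt[- \frac{\frac{25 \sqrt{2} \sqrt{2 t^{2} + 3} e^{- 2 t^{2}} \sin{\left(\frac{2 t^{2}}{3} + 2 t - 1 \right)}}{e^{\frac{1}{4}}} - 16}{16}] = \frac{\left(300 \sqrt{2} t^{3} \sin{\left(\frac{2 t^{2}}{3} + 2 t - 1 \right)} - 100 \sqrt{2} t^{3} \cos{\left(\frac{2 t^{2}}{3} + 2 t - 1 \right)} - 150 \sqrt{2} t^{2} \cos{\left(\frac{2 t^{2}}{3} + 2 t - 1 \right)} + 375 \sqrt{2} t \sin{\left(\frac{2 t^{2}}{3} + 2 t - 1 \right)} - 150 \sqrt{2} t \cos{\left(\frac{2 t^{2}}{3} + 2 t - 1 \right)} - 225 \sqrt{2} \cos{\left(\frac{2 t^{2}}{3} + 2 t - 1 \right)}\right) e^{- 2 t^{2}}}{24 \sqrt{2 t^{2} + 3} e^{\frac{1}{4}}}, which equals G'(t).

G(t) = - \frac{\frac{25 \sqrt{2} \sqrt{2 t^{2} + 3} e^{- 2 t^{2}} \sin{\left(\frac{2 t^{2}}{3} + 2 t - 1 \right)}}{e^{\frac{1}{4}}} - 16}{16}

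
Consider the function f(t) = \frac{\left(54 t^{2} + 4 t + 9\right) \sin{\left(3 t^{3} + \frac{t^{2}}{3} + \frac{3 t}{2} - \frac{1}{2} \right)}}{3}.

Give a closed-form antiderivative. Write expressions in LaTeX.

f matches the chain-rule pattern g'(h)*h' with inner function h(t) = 3 t^{3} + \frac{t^{2}}{3} + \frac{3 t}{2} - \frac{1}{2}; substituting u = h(t) collapses the integral.
Check: d/dt[- 2 \cos{\left(3 t^{3} + \frac{t^{2}}{3} + \frac{3 t}{2} - \frac{1}{2} \right)}] = 18 t^{2} \sin{\left(3 t^{3} + \frac{t^{2}}{3} + \frac{3 t}{2} - \frac{1}{2} \right)} + \frac{4 t \sin{\left(3 t^{3} + \frac{t^{2}}{3} + \frac{3 t}{2} - \frac{1}{2} \right)}}{3} + 3 \sin{\left(3 t^{3} + \frac{t^{2}}{3} + \frac{3 t}{2} - \frac{1}{2} \right)}, which equals f(t).

An antiderivative is F(t) = - 2 \cos{\left(3 t^{3} + \frac{t^{2}}{3} + \frac{3 t}{2} - \frac{1}{2} \right)}.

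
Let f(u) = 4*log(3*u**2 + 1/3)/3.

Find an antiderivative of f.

Check any antiderivative F(u) by computing F'(u) and comparing it with f(u).
Check: d/du[4*u*log(3*u**2 + 1/3)/3 - 8*u/3 + 8*atan(3*u)/9] = 4*log(3*u**2 + 1/3)/3 = f(u).

An antiderivative is F(u) = 4*u*log(3*u**2 + 1/3)/3 - 8*u/3 + 8*atan(3*u)/9.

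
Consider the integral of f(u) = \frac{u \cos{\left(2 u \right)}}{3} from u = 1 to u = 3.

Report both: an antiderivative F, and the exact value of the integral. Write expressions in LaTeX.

Antiderivative: F(u) = \frac{u \sin{\left(2 u \right)}}{6} + \frac{\cos{\left(2 u \right)}}{12}; value = - \frac{\sin{\left(2 \right)}}{6} + \frac{\sin{\left(6 \right)}}{2} - \frac{\cos{\left(2 \right)}}{12} + \frac{\cos{\left(6 \right)}}{12}

Check any antiderivative F(u) by computing F'(u) and comparing it with f(u).
F(u) = \frac{u \sin{\left(2 u \right)}}{6} + \frac{\cos{\left(2 u \right)}}{12} is an antiderivative of f.
Check: d/du[\frac{u \sin{\left(2 u \right)}}{6} + \frac{\cos{\left(2 u \right)}}{12}] = \frac{u \cos{\left(2 u \right)}}{3} = f(u).
F(3) = \frac{\sin{\left(6 \right)}}{2} + \frac{\cos{\left(6 \right)}}{12}; F(1) = \frac{\cos{\left(2 \right)}}{12} + \frac{\sin{\left(2 \right)}}{6}.
Integral = F(3) - F(1) = - \frac{\sin{\left(2 \right)}}{6} + \frac{\sin{\left(6 \right)}}{2} - \frac{\cos{\left(2 \right)}}{12} + \frac{\cos{\left(6 \right)}}{12}.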